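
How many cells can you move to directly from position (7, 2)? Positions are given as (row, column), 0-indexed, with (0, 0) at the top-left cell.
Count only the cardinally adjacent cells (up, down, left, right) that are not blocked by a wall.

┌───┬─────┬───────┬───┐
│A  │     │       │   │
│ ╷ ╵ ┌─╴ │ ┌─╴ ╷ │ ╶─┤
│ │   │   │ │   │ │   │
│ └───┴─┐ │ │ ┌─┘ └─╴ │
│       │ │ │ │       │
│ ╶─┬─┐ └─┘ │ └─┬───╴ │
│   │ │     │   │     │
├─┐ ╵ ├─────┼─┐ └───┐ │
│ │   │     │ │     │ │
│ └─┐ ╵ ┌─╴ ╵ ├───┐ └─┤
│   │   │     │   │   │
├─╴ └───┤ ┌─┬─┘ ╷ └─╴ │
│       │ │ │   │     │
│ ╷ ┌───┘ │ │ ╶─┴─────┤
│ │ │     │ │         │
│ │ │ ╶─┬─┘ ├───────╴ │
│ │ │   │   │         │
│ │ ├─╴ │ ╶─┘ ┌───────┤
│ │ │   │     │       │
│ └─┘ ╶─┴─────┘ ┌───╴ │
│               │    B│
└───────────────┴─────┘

Checking passable neighbors of (7, 2):
Neighbors: (8, 2), (7, 3)
Count: 2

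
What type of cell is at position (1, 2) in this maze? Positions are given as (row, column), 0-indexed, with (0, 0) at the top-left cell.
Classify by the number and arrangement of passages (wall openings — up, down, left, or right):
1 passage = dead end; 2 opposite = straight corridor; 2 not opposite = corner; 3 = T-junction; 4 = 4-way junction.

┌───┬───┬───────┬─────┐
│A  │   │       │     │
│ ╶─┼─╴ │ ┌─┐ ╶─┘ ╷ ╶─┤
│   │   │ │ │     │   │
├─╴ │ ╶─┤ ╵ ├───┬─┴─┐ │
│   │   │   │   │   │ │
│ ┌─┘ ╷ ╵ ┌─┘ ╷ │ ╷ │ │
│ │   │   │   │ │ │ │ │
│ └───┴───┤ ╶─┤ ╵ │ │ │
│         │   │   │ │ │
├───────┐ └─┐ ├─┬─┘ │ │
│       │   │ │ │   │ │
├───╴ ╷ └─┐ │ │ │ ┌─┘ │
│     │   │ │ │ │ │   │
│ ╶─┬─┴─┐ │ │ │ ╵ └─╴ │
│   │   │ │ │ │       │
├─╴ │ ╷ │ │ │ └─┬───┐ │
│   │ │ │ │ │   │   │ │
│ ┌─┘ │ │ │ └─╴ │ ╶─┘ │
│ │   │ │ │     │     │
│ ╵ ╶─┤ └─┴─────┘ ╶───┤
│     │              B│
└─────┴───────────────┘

Checking cell at (1, 2):
Number of passages: 2
Cell type: corner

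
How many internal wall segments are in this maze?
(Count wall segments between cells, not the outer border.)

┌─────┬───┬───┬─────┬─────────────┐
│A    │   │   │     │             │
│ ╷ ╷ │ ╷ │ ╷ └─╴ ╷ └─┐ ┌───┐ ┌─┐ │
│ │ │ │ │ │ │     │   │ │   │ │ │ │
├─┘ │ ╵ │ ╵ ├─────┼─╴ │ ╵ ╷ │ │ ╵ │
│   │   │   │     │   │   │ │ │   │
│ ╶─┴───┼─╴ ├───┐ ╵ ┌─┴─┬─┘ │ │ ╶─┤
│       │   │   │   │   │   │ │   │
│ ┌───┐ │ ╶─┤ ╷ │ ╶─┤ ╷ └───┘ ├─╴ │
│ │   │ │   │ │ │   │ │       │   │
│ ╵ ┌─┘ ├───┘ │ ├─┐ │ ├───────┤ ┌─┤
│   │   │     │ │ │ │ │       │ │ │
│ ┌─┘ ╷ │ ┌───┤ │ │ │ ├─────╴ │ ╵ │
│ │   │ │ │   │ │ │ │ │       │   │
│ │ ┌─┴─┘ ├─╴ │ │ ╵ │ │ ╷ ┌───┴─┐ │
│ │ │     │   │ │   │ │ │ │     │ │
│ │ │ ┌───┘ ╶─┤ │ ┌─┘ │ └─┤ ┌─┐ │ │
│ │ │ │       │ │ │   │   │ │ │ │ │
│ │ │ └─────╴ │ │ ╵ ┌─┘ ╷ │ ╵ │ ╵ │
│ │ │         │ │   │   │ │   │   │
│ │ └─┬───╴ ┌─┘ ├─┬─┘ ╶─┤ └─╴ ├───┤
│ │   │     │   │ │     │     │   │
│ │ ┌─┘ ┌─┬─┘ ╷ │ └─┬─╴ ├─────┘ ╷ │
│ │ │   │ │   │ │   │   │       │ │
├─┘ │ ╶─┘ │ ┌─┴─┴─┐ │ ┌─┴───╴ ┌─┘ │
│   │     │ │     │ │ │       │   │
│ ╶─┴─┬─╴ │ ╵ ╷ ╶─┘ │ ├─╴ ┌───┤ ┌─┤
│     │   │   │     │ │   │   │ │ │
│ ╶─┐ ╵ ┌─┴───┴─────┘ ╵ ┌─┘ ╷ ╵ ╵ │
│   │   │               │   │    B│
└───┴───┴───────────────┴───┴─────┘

Counting internal wall segments:
Total internal walls: 224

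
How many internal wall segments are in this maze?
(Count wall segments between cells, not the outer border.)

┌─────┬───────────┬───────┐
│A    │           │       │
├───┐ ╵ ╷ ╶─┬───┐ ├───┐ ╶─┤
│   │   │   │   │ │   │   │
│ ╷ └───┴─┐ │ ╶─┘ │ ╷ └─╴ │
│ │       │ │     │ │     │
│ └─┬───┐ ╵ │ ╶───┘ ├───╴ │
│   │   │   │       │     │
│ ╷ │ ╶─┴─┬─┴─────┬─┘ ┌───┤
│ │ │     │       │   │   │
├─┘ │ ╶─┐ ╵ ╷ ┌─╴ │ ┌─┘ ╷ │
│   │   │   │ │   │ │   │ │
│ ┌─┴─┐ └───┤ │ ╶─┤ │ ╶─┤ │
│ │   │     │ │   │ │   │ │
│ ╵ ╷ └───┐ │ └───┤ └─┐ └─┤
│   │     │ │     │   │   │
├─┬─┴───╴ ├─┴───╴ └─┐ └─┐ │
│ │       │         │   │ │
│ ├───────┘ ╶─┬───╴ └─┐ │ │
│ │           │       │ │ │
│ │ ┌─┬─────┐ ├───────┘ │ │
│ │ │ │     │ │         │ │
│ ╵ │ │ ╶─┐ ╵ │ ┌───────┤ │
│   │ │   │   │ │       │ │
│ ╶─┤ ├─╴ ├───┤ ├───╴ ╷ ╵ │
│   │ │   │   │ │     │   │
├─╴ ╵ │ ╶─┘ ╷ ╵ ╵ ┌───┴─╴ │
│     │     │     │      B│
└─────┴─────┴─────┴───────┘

Counting internal wall segments:
Total internal walls: 156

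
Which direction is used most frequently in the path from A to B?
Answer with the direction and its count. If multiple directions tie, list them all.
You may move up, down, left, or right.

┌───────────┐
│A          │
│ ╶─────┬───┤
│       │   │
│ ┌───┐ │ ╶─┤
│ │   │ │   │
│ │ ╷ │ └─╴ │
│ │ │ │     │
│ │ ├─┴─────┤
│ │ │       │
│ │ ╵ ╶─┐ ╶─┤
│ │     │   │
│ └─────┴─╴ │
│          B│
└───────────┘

Directions: down, down, down, down, down, down, right, right, right, right, right
Counts: {'down': 6, 'right': 5}
Most common: down (6 times)

Solution:

┌───────────┐
│A          │
│ ╶─────┬───┤
│↓      │   │
│ ┌───┐ │ ╶─┤
│↓│   │ │   │
│ │ ╷ │ └─╴ │
│↓│ │ │     │
│ │ ├─┴─────┤
│↓│ │       │
│ │ ╵ ╶─┐ ╶─┤
│↓│     │   │
│ └─────┴─╴ │
│↳ → → → → B│
└───────────┘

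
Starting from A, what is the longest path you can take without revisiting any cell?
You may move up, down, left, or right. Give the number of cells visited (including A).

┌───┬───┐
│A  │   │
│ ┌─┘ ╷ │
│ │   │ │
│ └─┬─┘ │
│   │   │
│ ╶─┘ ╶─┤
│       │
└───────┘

Finding longest simple path using DFS:
Start: (0, 0)
Longest path visits 13 cells
Path: A → down → down → down → right → right → up → right → up → up → left → down → left

Solution:

┌───┬───┐
│A  │↓ ↰│
│ ┌─┘ ╷ │
│↓│B ↲│↑│
│ └─┬─┘ │
│↓  │↱ ↑│
│ ╶─┘ ╶─┤
│↳ → ↑  │
└───────┘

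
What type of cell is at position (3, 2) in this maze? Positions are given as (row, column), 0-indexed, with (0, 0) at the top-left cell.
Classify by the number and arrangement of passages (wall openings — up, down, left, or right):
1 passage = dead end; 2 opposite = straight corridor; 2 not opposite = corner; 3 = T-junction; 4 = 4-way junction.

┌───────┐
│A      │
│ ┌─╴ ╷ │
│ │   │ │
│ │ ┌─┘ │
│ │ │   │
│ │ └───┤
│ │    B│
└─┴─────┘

Checking cell at (3, 2):
Number of passages: 2
Cell type: straight corridor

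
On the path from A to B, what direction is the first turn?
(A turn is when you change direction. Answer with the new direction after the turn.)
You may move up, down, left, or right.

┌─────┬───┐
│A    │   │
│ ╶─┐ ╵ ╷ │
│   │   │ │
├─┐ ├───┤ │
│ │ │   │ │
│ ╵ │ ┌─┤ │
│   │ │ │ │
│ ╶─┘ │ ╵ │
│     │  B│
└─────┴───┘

Directions: right, right, down, right, up, right, down, down, down, down
First turn direction: down

Solution:

┌─────┬───┐
│A → ↓│↱ ↓│
│ ╶─┐ ╵ ╷ │
│   │↳ ↑│↓│
├─┐ ├───┤ │
│ │ │   │↓│
│ ╵ │ ┌─┤ │
│   │ │ │↓│
│ ╶─┘ │ ╵ │
│     │  B│
└─────┴───┘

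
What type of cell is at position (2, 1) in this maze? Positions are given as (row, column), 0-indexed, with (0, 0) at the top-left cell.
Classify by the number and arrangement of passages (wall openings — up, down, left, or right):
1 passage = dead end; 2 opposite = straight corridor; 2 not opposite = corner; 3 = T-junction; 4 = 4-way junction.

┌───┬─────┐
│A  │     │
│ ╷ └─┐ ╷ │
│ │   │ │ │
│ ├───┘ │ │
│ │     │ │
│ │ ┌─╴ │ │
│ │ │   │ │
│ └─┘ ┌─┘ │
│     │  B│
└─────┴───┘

Checking cell at (2, 1):
Number of passages: 2
Cell type: corner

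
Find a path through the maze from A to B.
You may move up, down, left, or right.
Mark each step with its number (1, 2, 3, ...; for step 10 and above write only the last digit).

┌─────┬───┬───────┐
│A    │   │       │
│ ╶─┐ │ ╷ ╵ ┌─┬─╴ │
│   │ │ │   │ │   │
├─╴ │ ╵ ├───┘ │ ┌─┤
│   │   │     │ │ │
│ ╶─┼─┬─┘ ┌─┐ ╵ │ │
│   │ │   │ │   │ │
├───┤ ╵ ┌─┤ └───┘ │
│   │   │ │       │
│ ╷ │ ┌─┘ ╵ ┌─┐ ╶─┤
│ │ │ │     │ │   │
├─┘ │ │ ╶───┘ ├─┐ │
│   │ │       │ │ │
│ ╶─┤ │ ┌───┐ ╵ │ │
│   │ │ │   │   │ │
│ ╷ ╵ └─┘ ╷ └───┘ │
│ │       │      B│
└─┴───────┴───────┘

Finding the shortest path through the maze:
Path length: 38 steps
Directions: right → right → down → down → right → up → up → right → down → right → up → right → right → right → down → left → down → down → left → up → left → left → down → left → down → left → down → down → down → down → right → right → up → right → down → right → right → right

Solution:

┌─────┬───┬───────┐
│A 1 2│7 8│1 2 3 4│
│ ╶─┐ │ ╷ ╵ ┌─┬─╴ │
│   │3│6│9 0│ │6 5│
├─╴ │ ╵ ├───┘ │ ┌─┤
│   │4 5│2 1 0│7│ │
│ ╶─┼─┬─┘ ┌─┐ ╵ │ │
│   │ │4 3│ │9 8│ │
├───┤ ╵ ┌─┤ └───┘ │
│   │6 5│ │       │
│ ╷ │ ┌─┘ ╵ ┌─┐ ╶─┤
│ │ │7│     │ │   │
├─┘ │ │ ╶───┘ ├─┐ │
│   │8│       │ │ │
│ ╶─┤ │ ┌───┐ ╵ │ │
│   │9│ │3 4│   │ │
│ ╷ ╵ └─┘ ╷ └───┘ │
│ │  0 1 2│5 6 7 B│
└─┴───────┴───────┘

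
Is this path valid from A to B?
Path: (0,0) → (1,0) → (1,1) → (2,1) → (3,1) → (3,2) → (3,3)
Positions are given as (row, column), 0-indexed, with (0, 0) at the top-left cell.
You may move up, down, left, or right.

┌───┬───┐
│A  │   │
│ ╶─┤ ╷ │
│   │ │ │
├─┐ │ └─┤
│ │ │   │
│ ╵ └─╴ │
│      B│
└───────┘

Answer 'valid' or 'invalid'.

Checking path validity:
Result: All consecutive moves are passable.

valid

Correct solution:

┌───┬───┐
│A  │   │
│ ╶─┤ ╷ │
│↳ ↓│ │ │
├─┐ │ └─┤
│ │↓│   │
│ ╵ └─╴ │
│  ↳ → B│
└───────┘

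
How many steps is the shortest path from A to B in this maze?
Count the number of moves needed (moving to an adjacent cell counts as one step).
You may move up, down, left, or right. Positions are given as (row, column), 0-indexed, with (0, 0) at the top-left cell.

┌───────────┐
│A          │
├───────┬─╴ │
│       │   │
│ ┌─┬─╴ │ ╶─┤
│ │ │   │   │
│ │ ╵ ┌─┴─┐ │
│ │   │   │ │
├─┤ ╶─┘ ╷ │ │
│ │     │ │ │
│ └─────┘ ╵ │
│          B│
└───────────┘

Using BFS to find shortest path:
Start: (0, 0), End: (5, 5)
Path found:
(0,0) → (0,1) → (0,2) → (0,3) → (0,4) → (0,5) → (1,5) → (1,4) → (2,4) → (2,5) → (3,5) → (4,5) → (5,5)
Number of steps: 12

Solution:

┌───────────┐
│A → → → → ↓│
├───────┬─╴ │
│       │↓ ↲│
│ ┌─┬─╴ │ ╶─┤
│ │ │   │↳ ↓│
│ │ ╵ ┌─┴─┐ │
│ │   │   │↓│
├─┤ ╶─┘ ╷ │ │
│ │     │ │↓│
│ └─────┘ ╵ │
│          B│
└───────────┘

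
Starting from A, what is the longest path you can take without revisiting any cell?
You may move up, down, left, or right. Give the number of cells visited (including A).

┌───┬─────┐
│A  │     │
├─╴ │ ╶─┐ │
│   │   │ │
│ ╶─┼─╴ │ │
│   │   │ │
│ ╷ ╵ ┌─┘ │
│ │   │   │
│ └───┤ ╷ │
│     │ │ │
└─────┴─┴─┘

Finding longest simple path using DFS:
Start: (0, 0)
Longest path visits 20 cells
Path: A → right → down → left → down → right → down → right → up → right → up → left → up → right → right → down → down → down → left → down

Solution:

┌───┬─────┐
│A ↓│↱ → ↓│
├─╴ │ ╶─┐ │
│↓ ↲│↑ ↰│↓│
│ ╶─┼─╴ │ │
│↳ ↓│↱ ↑│↓│
│ ╷ ╵ ┌─┘ │
│ │↳ ↑│↓ ↲│
│ └───┤ ╷ │
│     │B│ │
└─────┴─┴─┘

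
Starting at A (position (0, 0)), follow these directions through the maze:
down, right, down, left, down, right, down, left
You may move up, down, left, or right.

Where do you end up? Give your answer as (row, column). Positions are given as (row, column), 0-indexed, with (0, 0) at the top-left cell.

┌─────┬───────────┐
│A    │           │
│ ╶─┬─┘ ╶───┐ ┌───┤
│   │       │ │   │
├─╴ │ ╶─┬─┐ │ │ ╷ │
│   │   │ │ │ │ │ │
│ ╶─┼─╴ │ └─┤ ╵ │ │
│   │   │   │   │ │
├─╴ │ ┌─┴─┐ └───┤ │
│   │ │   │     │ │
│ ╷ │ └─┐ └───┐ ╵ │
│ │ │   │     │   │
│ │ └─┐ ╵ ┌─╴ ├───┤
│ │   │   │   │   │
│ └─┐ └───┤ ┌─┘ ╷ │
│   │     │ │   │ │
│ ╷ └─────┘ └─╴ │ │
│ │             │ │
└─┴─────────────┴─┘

Following directions step by step:
Start: (0, 0)
  down: (0, 0) → (1, 0)
  right: (1, 0) → (1, 1)
  down: (1, 1) → (2, 1)
  left: (2, 1) → (2, 0)
  down: (2, 0) → (3, 0)
  right: (3, 0) → (3, 1)
  down: (3, 1) → (4, 1)
  left: (4, 1) → (4, 0)
Final position: (4, 0)

Path taken:

┌─────┬───────────┐
│A    │           │
│ ╶─┬─┘ ╶───┐ ┌───┤
│↳ ↓│       │ │   │
├─╴ │ ╶─┬─┐ │ │ ╷ │
│↓ ↲│   │ │ │ │ │ │
│ ╶─┼─╴ │ └─┤ ╵ │ │
│↳ ↓│   │   │   │ │
├─╴ │ ┌─┴─┐ └───┤ │
│B ↲│ │   │     │ │
│ ╷ │ └─┐ └───┐ ╵ │
│ │ │   │     │   │
│ │ └─┐ ╵ ┌─╴ ├───┤
│ │   │   │   │   │
│ └─┐ └───┤ ┌─┘ ╷ │
│   │     │ │   │ │
│ ╷ └─────┘ └─╴ │ │
│ │             │ │
└─┴─────────────┴─┘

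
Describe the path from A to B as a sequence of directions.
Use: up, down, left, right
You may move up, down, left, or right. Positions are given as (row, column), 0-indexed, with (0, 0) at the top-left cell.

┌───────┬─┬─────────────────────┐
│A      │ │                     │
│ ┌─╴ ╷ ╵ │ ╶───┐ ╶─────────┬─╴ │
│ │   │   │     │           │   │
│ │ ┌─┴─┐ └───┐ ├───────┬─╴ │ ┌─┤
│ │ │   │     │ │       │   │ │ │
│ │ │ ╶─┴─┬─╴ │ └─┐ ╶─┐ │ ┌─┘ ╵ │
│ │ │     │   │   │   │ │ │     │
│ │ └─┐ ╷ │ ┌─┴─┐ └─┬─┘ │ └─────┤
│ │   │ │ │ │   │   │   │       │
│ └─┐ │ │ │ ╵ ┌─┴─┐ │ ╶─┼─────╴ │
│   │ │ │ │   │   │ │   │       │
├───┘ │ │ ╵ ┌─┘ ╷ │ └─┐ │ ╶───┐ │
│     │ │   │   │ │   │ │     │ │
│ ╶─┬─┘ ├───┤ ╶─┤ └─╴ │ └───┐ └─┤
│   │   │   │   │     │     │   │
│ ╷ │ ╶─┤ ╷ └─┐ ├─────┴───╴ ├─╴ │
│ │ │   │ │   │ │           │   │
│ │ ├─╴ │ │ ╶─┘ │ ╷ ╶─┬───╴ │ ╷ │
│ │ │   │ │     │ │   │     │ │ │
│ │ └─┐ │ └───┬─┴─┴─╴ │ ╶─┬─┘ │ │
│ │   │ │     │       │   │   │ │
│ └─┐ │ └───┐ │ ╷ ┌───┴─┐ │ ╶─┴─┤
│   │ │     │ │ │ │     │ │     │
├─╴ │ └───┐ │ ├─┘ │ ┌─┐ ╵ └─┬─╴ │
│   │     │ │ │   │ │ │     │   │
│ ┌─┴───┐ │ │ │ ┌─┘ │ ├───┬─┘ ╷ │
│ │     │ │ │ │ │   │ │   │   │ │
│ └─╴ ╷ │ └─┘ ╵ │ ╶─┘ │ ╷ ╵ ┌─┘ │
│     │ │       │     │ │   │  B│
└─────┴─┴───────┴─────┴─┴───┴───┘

Finding the path and converting it to directions:
Path through cells: (0,0) → (0,1) → (0,2) → (1,2) → (1,1) → (2,1) → (3,1) → (4,1) → (4,2) → (5,2) → (6,2) → (6,1) → (6,0) → (7,0) → (7,1) → (8,1) → (9,1) → (10,1) → (10,2) → (11,2) → (12,2) → (12,3) → (12,4) → (13,4) → (14,4) → (14,5) → (14,6) → (13,6) → (12,6) → (11,6) → (10,6) → (10,5) → (10,4) → (9,4) → (8,4) → (7,4) → (7,5) → (8,5) → (9,5) → (9,6) → (9,7) → (8,7) → (7,7) → (7,6) → (6,6) → (6,7) → (5,7) → (5,8) → (6,8) → (7,8) → (7,9) → (7,10) → (6,10) → (6,9) → (5,9) → (4,9) → (4,8) → (3,8) → (3,7) → (2,7) → (1,7) → (1,6) → (1,5) → (0,5) → (0,6) → (0,7) → (0,8) → (1,8) → (1,9) → (1,10) → (1,11) → (1,12) → (1,13) → (2,13) → (2,12) → (3,12) → (4,12) → (4,13) → (4,14) → (4,15) → (5,15) → (5,14) → (5,13) → (5,12) → (6,12) → (6,13) → (6,14) → (7,14) → (7,15) → (8,15) → (8,14) → (9,14) → (10,14) → (10,13) → (11,13) → (11,14) → (11,15) → (12,15) → (13,15) → (14,15)
Directions: right, right, down, left, down, down, down, right, down, down, left, left, down, right, down, down, down, right, down, down, right, right, down, down, right, right, up, up, up, up, left, left, up, up, up, right, down, down, right, right, up, up, left, up, right, up, right, down, down, right, right, up, left, up, up, left, up, left, up, up, left, left, up, right, right, right, down, right, right, right, right, right, down, left, down, down, right, right, right, down, left, left, left, down, right, right, down, right, down, left, down, down, left, down, right, right, down, down, down

Solution:

┌───────┬─┬─────────────────────┐
│A → ↓  │ │↱ → → ↓              │
│ ┌─╴ ╷ ╵ │ ╶───┐ ╶─────────┬─╴ │
│ │↓ ↲│   │↑ ← ↰│↳ → → → → ↓│   │
│ │ ┌─┴─┐ └───┐ ├───────┬─╴ │ ┌─┤
│ │↓│   │     │↑│       │↓ ↲│ │ │
│ │ │ ╶─┴─┬─╴ │ └─┐ ╶─┐ │ ┌─┘ ╵ │
│ │↓│     │   │↑ ↰│   │ │↓│     │
│ │ └─┐ ╷ │ ┌─┴─┐ └─┬─┘ │ └─────┤
│ │↳ ↓│ │ │ │   │↑ ↰│   │↳ → → ↓│
│ └─┐ │ │ │ ╵ ┌─┴─┐ │ ╶─┼─────╴ │
│   │↓│ │ │   │↱ ↓│↑│   │↓ ← ← ↲│
├───┘ │ │ ╵ ┌─┘ ╷ │ └─┐ │ ╶───┐ │
│↓ ← ↲│ │   │↱ ↑│↓│↑ ↰│ │↳ → ↓│ │
│ ╶─┬─┘ ├───┤ ╶─┤ └─╴ │ └───┐ └─┤
│↳ ↓│   │↱ ↓│↑ ↰│↳ → ↑│     │↳ ↓│
│ ╷ │ ╶─┤ ╷ └─┐ ├─────┴───╴ ├─╴ │
│ │↓│   │↑│↓  │↑│           │↓ ↲│
│ │ ├─╴ │ │ ╶─┘ │ ╷ ╶─┬───╴ │ ╷ │
│ │↓│   │↑│↳ → ↑│ │   │     │↓│ │
│ │ └─┐ │ └───┬─┴─┴─╴ │ ╶─┬─┘ │ │
│ │↳ ↓│ │↑ ← ↰│       │   │↓ ↲│ │
│ └─┐ │ └───┐ │ ╷ ┌───┴─┐ │ ╶─┴─┤
│   │↓│     │↑│ │ │     │ │↳ → ↓│
├─╴ │ └───┐ │ ├─┘ │ ┌─┐ ╵ └─┬─╴ │
│   │↳ → ↓│ │↑│   │ │ │     │  ↓│
│ ┌─┴───┐ │ │ │ ┌─┘ │ ├───┬─┘ ╷ │
│ │     │↓│ │↑│ │   │ │   │   │↓│
│ └─╴ ╷ │ └─┘ ╵ │ ╶─┘ │ ╷ ╵ ┌─┘ │
│     │ │↳ → ↑  │     │ │   │  B│
└─────┴─┴───────┴─────┴─┴───┴───┘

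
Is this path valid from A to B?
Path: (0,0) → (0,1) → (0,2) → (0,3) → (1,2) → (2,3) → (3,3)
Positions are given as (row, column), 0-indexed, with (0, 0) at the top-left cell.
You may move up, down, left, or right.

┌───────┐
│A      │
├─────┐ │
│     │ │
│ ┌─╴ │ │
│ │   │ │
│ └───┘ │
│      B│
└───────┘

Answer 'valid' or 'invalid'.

Checking path validity:
Result: Invalid move at step 4: cannot move from (0, 3) to (1, 2).

invalid

Correct solution:

┌───────┐
│A → → ↓│
├─────┐ │
│     │↓│
│ ┌─╴ │ │
│ │   │↓│
│ └───┘ │
│      B│
└───────┘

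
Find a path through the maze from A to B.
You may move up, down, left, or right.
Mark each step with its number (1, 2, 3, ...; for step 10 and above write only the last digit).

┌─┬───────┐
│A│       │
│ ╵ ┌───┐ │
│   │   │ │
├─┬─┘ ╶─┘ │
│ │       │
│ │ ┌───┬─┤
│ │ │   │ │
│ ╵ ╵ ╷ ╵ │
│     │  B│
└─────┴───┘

Finding the shortest path through the maze:
Path length: 18 steps
Directions: down → right → up → right → right → right → down → down → left → left → left → down → down → right → up → right → down → right

Solution:

┌─┬───────┐
│A│3 4 5 6│
│ ╵ ┌───┐ │
│1 2│   │7│
├─┬─┘ ╶─┘ │
│ │1 0 9 8│
│ │ ┌───┬─┤
│ │2│5 6│ │
│ ╵ ╵ ╷ ╵ │
│  3 4│7 B│
└─────┴───┘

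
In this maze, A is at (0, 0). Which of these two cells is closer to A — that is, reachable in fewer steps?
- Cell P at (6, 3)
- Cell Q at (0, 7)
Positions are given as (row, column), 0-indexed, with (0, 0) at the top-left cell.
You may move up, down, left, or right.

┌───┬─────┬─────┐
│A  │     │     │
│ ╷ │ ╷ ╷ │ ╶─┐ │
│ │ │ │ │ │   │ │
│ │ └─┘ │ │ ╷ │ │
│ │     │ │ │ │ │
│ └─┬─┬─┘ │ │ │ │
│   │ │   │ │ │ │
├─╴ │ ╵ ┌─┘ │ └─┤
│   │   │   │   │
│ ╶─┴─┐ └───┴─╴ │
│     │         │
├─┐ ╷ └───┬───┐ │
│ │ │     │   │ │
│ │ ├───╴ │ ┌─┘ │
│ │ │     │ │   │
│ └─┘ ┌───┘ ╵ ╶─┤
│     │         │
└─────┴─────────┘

Shortest path A → P at (6, 3): 11 steps
Shortest path A → Q at (0, 7): 27 steps

P is closer (11 steps vs 27 steps).

Path to P:

┌───┬─────┬─────┐
│A  │     │     │
│ ╷ │ ╷ ╷ │ ╶─┐ │
│↓│ │ │ │ │   │ │
│ │ └─┘ │ │ ╷ │ │
│↓│     │ │ │ │ │
│ └─┬─┬─┘ │ │ │ │
│↳ ↓│ │   │ │ │ │
├─╴ │ ╵ ┌─┘ │ └─┤
│↓ ↲│   │   │   │
│ ╶─┴─┐ └───┴─╴ │
│↳ → ↓│         │
├─┐ ╷ └───┬───┐ │
│ │ │↳ P  │   │ │
│ │ ├───╴ │ ┌─┘ │
│ │ │     │ │   │
│ └─┘ ┌───┘ ╵ ╶─┤
│     │         │
└─────┴─────────┘

Path to Q:

┌───┬─────┬─────┐
│A ↓│  ↱ ↓│↱ → Q│
│ ╷ │ ╷ ╷ │ ╶─┐ │
│ │↓│ │↑│↓│↑ ↰│ │
│ │ └─┘ │ │ ╷ │ │
│ │↳ → ↑│↓│ │↑│ │
│ └─┬─┬─┘ │ │ │ │
│   │ │↓ ↲│ │↑│ │
├─╴ │ ╵ ┌─┘ │ └─┤
│   │  ↓│   │↑ ↰│
│ ╶─┴─┐ └───┴─╴ │
│     │↳ → → → ↑│
├─┐ ╷ └───┬───┐ │
│ │ │     │   │ │
│ │ ├───╴ │ ┌─┘ │
│ │ │     │ │   │
│ └─┘ ┌───┘ ╵ ╶─┤
│     │         │
└─────┴─────────┘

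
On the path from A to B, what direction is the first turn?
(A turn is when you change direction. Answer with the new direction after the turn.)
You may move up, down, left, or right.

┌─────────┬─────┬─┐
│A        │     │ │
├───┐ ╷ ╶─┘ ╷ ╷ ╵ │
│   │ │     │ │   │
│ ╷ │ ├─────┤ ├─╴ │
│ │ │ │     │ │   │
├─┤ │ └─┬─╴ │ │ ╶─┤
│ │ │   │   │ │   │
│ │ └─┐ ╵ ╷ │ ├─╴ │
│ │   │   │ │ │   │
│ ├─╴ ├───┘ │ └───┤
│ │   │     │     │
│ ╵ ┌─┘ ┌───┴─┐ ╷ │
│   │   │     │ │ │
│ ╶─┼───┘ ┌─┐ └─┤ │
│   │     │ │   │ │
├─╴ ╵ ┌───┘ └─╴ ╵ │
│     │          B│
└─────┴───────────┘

Directions: right, right, right, down, right, right, up, right, down, down, down, down, down, right, right, down, down, down
First turn direction: down

Solution:

┌─────────┬─────┬─┐
│A → → ↓  │↱ ↓  │ │
├───┐ ╷ ╶─┘ ╷ ╷ ╵ │
│   │ │↳ → ↑│↓│   │
│ ╷ │ ├─────┤ ├─╴ │
│ │ │ │     │↓│   │
├─┤ │ └─┬─╴ │ │ ╶─┤
│ │ │   │   │↓│   │
│ │ └─┐ ╵ ╷ │ ├─╴ │
│ │   │   │ │↓│   │
│ ├─╴ ├───┘ │ └───┤
│ │   │     │↳ → ↓│
│ ╵ ┌─┘ ┌───┴─┐ ╷ │
│   │   │     │ │↓│
│ ╶─┼───┘ ┌─┐ └─┤ │
│   │     │ │   │↓│
├─╴ ╵ ┌───┘ └─╴ ╵ │
│     │          B│
└─────┴───────────┘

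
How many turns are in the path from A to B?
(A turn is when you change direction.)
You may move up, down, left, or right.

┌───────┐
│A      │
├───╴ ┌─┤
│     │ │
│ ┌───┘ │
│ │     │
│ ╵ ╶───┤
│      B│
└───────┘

Directions: right, right, down, left, left, down, down, right, right, right
Number of turns: 4

Solution:

┌───────┐
│A → ↓  │
├───╴ ┌─┤
│↓ ← ↲│ │
│ ┌───┘ │
│↓│     │
│ ╵ ╶───┤
│↳ → → B│
└───────┘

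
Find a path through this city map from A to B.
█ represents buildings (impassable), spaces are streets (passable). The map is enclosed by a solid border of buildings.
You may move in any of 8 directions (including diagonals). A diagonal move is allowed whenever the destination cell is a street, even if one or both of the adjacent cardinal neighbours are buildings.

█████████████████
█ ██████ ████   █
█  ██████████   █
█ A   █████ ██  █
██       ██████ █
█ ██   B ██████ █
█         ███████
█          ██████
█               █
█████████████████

Finding the shortest path from A to B:
Movement: 8-directional
Path length: 5 steps
Directions: right → right → right → down-right → down-right

Solution:

█████████████████
█ ██████ ████   █
█  ██████████   █
█ A→→↘█████ ██  █
██    ↘  ██████ █
█ ██   B ██████ █
█         ███████
█          ██████
█               █
█████████████████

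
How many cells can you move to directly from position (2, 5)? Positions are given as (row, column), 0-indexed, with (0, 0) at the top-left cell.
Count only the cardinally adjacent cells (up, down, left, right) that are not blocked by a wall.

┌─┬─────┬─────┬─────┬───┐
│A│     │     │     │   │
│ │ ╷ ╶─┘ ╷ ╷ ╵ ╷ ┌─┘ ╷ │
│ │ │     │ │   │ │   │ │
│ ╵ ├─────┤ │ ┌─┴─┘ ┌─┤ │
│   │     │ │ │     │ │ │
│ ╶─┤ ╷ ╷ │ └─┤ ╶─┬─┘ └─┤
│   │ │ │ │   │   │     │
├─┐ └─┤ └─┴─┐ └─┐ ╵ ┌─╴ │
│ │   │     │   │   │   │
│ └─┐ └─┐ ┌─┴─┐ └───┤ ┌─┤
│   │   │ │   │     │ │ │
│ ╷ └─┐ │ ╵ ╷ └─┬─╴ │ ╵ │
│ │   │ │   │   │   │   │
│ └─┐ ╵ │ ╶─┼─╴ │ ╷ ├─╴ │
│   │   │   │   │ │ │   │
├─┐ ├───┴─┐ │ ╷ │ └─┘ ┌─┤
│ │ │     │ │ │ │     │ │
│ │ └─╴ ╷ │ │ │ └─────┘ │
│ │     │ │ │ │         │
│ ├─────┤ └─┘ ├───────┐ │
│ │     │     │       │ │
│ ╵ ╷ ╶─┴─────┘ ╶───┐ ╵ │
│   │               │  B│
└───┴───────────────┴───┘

Checking passable neighbors of (2, 5):
Neighbors: (1, 5), (3, 5)
Count: 2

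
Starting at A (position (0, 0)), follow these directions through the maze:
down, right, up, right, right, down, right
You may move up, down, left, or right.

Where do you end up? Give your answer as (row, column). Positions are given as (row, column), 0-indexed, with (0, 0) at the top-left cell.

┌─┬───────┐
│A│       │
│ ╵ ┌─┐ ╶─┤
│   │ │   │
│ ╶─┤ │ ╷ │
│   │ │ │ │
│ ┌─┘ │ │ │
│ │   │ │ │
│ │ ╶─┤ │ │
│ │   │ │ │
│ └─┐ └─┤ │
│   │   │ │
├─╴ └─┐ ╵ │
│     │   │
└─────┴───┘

Following directions step by step:
Start: (0, 0)
  down: (0, 0) → (1, 0)
  right: (1, 0) → (1, 1)
  up: (1, 1) → (0, 1)
  right: (0, 1) → (0, 2)
  right: (0, 2) → (0, 3)
  down: (0, 3) → (1, 3)
  right: (1, 3) → (1, 4)
Final position: (1, 4)

Path taken:

┌─┬───────┐
│A│↱ → ↓  │
│ ╵ ┌─┐ ╶─┤
│↳ ↑│ │↳ B│
│ ╶─┤ │ ╷ │
│   │ │ │ │
│ ┌─┘ │ │ │
│ │   │ │ │
│ │ ╶─┤ │ │
│ │   │ │ │
│ └─┐ └─┤ │
│   │   │ │
├─╴ └─┐ ╵ │
│     │   │
└─────┴───┘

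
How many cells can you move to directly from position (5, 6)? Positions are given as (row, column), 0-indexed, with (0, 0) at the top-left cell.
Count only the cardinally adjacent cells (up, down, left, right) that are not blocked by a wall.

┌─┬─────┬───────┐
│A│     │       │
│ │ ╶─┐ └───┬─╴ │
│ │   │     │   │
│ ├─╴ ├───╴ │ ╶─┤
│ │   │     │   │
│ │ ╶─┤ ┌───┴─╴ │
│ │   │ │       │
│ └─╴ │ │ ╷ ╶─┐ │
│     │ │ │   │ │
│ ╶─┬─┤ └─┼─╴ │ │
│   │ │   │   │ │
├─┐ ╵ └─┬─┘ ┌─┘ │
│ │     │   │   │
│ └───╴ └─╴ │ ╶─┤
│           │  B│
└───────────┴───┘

Checking passable neighbors of (5, 6):
Neighbors: (4, 6), (5, 5)
Count: 2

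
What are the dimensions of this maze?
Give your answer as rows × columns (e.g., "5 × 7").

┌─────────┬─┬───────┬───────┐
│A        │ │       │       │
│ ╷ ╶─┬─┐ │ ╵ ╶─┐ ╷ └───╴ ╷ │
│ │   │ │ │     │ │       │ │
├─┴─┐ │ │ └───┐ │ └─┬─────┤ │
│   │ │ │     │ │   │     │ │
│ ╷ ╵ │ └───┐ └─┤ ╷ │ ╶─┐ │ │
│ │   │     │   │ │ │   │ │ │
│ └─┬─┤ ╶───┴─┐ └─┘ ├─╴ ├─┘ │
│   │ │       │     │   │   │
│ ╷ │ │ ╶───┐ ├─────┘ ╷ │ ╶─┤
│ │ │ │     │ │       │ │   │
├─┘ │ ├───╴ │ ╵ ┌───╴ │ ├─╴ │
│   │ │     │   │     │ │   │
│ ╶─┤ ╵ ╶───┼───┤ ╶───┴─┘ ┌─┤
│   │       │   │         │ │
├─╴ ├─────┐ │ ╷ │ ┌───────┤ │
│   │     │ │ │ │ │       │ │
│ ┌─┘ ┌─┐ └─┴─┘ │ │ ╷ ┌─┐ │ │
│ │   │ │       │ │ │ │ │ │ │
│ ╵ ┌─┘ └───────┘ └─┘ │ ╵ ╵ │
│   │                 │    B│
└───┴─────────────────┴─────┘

Counting the maze dimensions:
Rows (vertical): 11
Columns (horizontal): 14
Dimensions: 11 × 14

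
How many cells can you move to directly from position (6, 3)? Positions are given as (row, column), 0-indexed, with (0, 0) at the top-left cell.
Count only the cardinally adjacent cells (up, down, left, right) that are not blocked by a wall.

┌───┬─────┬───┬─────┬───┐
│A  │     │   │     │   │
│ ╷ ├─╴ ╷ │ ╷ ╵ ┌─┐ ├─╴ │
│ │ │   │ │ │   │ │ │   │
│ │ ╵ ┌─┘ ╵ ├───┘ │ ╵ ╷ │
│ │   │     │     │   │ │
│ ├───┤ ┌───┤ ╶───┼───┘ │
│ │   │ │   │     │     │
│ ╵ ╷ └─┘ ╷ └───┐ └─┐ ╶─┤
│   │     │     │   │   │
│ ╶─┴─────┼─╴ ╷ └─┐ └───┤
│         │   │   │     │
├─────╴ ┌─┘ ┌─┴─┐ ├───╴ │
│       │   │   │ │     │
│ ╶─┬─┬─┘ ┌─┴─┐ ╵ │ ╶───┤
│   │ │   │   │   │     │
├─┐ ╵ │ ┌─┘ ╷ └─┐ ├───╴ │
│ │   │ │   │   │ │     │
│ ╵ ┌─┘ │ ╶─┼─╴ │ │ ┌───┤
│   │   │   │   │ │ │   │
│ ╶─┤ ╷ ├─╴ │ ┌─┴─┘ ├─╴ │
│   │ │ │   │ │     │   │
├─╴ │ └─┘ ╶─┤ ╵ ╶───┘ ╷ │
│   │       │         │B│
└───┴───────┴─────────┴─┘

Checking passable neighbors of (6, 3):
Neighbors: (5, 3), (6, 2)
Count: 2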